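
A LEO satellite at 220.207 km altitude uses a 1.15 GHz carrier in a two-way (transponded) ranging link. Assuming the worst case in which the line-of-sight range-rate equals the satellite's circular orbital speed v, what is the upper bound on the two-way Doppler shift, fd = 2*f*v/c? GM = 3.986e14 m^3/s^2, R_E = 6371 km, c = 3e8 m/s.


r = 6.591207e+06 m
v = sqrt(mu/r) = 7776.5357 m/s (worst-case radial velocity)
f = 1.15 GHz = 1.15e+09 Hz
fd = 2*f*v/c = 2*1.15e+09*7776.5357/3.0e+08
fd = 59620.1072 Hz

59620.1072 Hz


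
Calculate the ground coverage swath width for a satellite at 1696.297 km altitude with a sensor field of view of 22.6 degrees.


FOV = 22.6 deg = 0.3944444 rad
swath = 2 * alt * tan(FOV/2) = 2 * 1696.297 * tan(0.1972222)
swath = 2 * 1696.297 * 0.1998197
swath = 677.9072 km

677.9072 km


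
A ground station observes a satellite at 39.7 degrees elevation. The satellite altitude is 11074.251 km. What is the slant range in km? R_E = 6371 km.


h = 11074.251 km, el = 39.7 deg
d = -R_E*sin(el) + sqrt((R_E*sin(el))^2 + 2*R_E*h + h^2)
d = -6371.0000*sin(0.6928957) + sqrt((6371.0000*0.6387678)^2 + 2*6371.0000*11074.251 + 11074.251^2)
d = 12672.8325 km

12672.8325 km


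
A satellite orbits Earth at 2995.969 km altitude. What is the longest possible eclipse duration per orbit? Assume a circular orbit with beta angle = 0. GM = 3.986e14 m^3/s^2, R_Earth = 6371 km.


r = 9366.9690 km
T = 150.3691 min
Eclipse fraction = arcsin(R_E/r)/pi = arcsin(6371.0000/9366.9690)/pi
= arcsin(0.680156)/pi = 0.238088
Eclipse duration = 0.238088 * 150.3691 = 35.8011 min

35.8011 minutes


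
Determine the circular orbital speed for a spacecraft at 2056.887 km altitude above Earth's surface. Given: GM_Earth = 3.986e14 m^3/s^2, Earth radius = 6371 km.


r = R_E + alt = 6371.0 + 2056.887 = 8427.8870 km = 8.427887e+06 m
v = sqrt(mu/r) = sqrt(3.986e14 / 8.427887e+06) = 6877.1626 m/s = 6.8772 km/s

6.8772 km/s


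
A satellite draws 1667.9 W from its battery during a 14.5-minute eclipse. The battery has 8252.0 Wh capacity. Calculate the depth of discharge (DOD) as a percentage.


E_used = P * t / 60 = 1667.9 * 14.5 / 60 = 403.0758 Wh
DOD = E_used / E_total * 100 = 403.0758 / 8252.0 * 100
DOD = 4.8846 %

4.8846 %


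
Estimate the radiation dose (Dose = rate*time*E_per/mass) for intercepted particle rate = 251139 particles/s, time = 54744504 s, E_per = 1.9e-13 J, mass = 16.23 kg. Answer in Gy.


Total energy deposited = rate * time * E_per
  = 251139 * 54744504 * 1.9e-13 = 2.6122 J
Dose = E_total / mass = 2.6122 / 16.23
Dose = 0.1609496 Gy

0.1609 Gy


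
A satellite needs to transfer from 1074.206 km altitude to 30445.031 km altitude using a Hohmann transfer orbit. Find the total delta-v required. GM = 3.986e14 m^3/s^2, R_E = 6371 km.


r1 = 7445.2060 km = 7.445206e+06 m
r2 = 36816.0310 km = 3.6816031e+07 m
dv1 = sqrt(mu/r1)*(sqrt(2*r2/(r1+r2)) - 1) = 2120.4386 m/s
dv2 = sqrt(mu/r2)*(1 - sqrt(2*r1/(r1+r2))) = 1381.9129 m/s
total dv = |dv1| + |dv2| = 2120.4386 + 1381.9129 = 3502.3516 m/s = 3.5024 km/s

3.5024 km/s


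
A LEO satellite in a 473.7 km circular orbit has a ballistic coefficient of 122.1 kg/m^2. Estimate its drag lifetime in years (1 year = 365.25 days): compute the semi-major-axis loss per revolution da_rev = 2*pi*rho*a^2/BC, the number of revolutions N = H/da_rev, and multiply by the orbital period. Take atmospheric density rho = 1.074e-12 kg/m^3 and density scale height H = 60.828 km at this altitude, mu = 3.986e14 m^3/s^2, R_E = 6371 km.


a = R_E + alt = 6844.7000 km = 6.8447e+06 m
da_rev = 2*pi*rho*a^2/BC = 2*pi*1.074e-12*(6.8447e+06)^2/122.1 = 2.589270 m per revolution
N = H/da_rev = 60828.0000 m / 2.589270 m = 23492.3366 revolutions
P = 2*pi*sqrt(a^3/mu) = 5635.6349 s
lifetime = N*P = 23492.3366 * 5635.6349 = 1.3239423e+08 s = 1532.3406 days
years = 1532.3406 / 365.25 = 4.1953 years

4.1953 years


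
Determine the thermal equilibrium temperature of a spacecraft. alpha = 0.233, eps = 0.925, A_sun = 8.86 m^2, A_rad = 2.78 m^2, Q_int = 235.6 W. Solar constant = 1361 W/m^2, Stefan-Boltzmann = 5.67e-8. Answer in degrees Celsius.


Numerator = alpha*S*A_sun + Q_int = 0.233*1361*8.86 + 235.6 = 3045.2212 W
Denominator = eps*sigma*A_rad = 0.925*5.67e-8*2.78 = 1.4580405e-07 W/K^4
T^4 = 2.0885711e+10 K^4
T = 380.1564 K = 107.0064 C

107.0064 degrees Celsius


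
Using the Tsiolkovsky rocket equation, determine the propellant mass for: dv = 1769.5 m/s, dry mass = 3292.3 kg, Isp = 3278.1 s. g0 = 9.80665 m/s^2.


ve = Isp * g0 = 3278.1 * 9.80665 = 32147.179365 m/s
mass ratio = exp(dv/ve) = exp(1769.5/32147.179365) = 1.05658680
m_prop = m_dry * (mr - 1) = 3292.3 * (1.05658680 - 1)
m_prop = 186.3007 kg

186.3007 kg


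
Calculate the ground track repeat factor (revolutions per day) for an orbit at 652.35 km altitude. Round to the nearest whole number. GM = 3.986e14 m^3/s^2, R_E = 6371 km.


r = 7.02335e+06 m
T = 2*pi*sqrt(r^3/mu) = 5857.7076 s = 97.6285 min
revs/day = 1440 / 97.6285 = 14.7498
Rounded: 15 revolutions per day

15 revolutions per day


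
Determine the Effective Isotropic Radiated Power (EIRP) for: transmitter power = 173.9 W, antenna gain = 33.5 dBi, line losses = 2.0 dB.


Pt = 173.9 W = 22.4030 dBW
EIRP = Pt_dBW + Gt - losses = 22.4030 + 33.5 - 2.0 = 53.9030 dBW

53.9030 dBW


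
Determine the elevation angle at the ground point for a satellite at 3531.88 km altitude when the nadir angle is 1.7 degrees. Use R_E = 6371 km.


r = R_E + alt = 9902.8800 km
Law of sines in the satellite / Earth-center / ground-point triangle:
  sin(nadir)/R_E = sin(90 + el)/r  =>  cos(el) = (r/R_E)*sin(nadir)
cos(el) = (9902.8800 / 6371.0000) * sin(1.7 deg) = 0.04611227
el = arccos(0.04611227) = 87.3570 deg
(Earth-central angle = 90 - nadir - el = 0.9429755 deg)

87.3570 degrees


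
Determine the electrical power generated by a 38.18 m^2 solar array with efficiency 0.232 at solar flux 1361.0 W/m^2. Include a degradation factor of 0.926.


P = area * eta * S * degradation
P = 38.18 * 0.232 * 1361.0 * 0.926
P = 11163.3109 W

11163.3109 W


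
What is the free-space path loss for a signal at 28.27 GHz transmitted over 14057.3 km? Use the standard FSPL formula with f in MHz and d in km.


f = 28.27 GHz = 28270.0000 MHz
d = 14057.3 km
FSPL = 32.44 + 20*log10(28270.0000) + 20*log10(14057.3)
FSPL = 32.44 + 89.0265 + 82.9580
FSPL = 204.4246 dB

204.4246 dB


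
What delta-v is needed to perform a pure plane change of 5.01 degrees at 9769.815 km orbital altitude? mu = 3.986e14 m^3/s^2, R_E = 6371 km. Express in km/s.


r = 16140.8150 km = 1.6140815e+07 m
V = sqrt(mu/r) = 4969.4224 m/s
di = 5.01 deg = 0.087441 rad
dV = 2*V*sin(di/2) = 2*4969.4224*sin(0.0437205)
dV = 434.3928 m/s = 0.4343928 km/s

0.4344 km/s


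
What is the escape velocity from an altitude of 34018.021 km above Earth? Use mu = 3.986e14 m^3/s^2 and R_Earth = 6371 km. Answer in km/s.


r = 6371.0 + 34018.021 = 40389.0210 km = 4.0389021e+07 m
v_esc = sqrt(2*mu/r) = sqrt(2*3.986e14 / 4.0389021e+07)
v_esc = 4442.7511 m/s = 4.4428 km/s

4.4428 km/s


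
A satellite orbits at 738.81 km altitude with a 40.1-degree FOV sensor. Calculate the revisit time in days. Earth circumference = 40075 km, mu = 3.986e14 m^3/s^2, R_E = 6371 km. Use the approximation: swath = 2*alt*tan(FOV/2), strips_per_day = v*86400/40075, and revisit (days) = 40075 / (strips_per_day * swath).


swath = 2*738.81*tan(0.3499385) = 539.2704 km
v = sqrt(mu/r) = 7487.5485 m/s = 7.4875 km/s
strips/day = v*86400/40075 = 7.4875*86400/40075 = 16.1428
coverage/day = strips * swath = 16.1428 * 539.2704 = 8705.3550 km
revisit = 40075 / 8705.3550 = 4.6035 days

4.6035 days


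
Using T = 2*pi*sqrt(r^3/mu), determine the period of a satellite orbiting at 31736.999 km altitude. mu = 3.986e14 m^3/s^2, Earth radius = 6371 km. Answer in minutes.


r = 38107.9990 km = 3.8107999e+07 m
T = 2*pi*sqrt(r^3/mu) = 2*pi*sqrt(5.5341183e+22 / 3.986e14)
T = 74034.7201 s = 1233.9120 min

1233.9120 minutes


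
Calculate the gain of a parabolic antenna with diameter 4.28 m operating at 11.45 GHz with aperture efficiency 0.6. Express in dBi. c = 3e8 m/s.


lambda = c/f = 3e8 / 1.145e+10 = 0.02620087 m
G = eta*(pi*D/lambda)^2 = 0.6*(pi*4.28/0.02620087)^2
G = 158018.1590 (linear)
G = 10*log10(158018.1590) = 51.9871 dBi

51.9871 dBi


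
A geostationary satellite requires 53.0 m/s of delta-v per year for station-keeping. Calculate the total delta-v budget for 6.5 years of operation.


dV = rate * years = 53.0 * 6.5
dV = 344.5000 m/s

344.5000 m/s


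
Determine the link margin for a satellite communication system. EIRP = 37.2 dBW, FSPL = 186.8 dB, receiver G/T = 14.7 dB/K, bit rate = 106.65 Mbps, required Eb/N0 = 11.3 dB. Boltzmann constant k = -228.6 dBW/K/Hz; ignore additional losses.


C/N0 = EIRP - FSPL + G/T - k = 37.2 - 186.8 + 14.7 - (-228.6)
C/N0 = 93.7000 dB-Hz
R_b = 106.65 Mbps = 1.0665e+08 bps -> 10*log10(R_b) = 80.2796 dB-Hz
Eb/N0 = C/N0 - 10*log10(R_b) = 93.7000 - 80.2796 = 13.4204 dB
Margin = Eb/N0 - Eb/N0_req = 13.4204 - 11.3 = 2.1204 dB (link closes)

2.1204 dB


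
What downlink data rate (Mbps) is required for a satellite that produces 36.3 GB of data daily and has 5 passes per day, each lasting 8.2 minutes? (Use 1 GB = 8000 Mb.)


total contact time = 5 * 8.2 * 60 = 2460.0000 s
data = 36.3 GB = 290400.0000 Mb
rate = 290400.0000 / 2460.0000 = 118.0488 Mbps

118.0488 Mbps


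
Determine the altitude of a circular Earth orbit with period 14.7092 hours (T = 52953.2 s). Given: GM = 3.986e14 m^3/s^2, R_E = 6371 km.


T = 52953.2 s
r = (mu*T^2/(4*pi^2))^(1/3) = (3.986e14 * 52953.2^2 / (4*pi^2))^(1/3)
r = 3.047806e+07 m = 30478.0604 km
alt = r - R_E = 30478.0604 - 6371 = 24107.0604 km

24107.0604 km


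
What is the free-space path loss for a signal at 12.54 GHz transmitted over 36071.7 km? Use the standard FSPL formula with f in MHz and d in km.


f = 12.54 GHz = 12540.0000 MHz
d = 36071.7 km
FSPL = 32.44 + 20*log10(12540.0000) + 20*log10(36071.7)
FSPL = 32.44 + 81.9660 + 91.1433
FSPL = 205.5493 dB

205.5493 dB


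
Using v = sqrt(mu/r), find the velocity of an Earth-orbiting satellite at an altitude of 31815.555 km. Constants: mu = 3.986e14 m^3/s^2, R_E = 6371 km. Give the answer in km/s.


r = R_E + alt = 6371.0 + 31815.555 = 38186.5550 km = 3.8186555e+07 m
v = sqrt(mu/r) = sqrt(3.986e14 / 3.8186555e+07) = 3230.8248 m/s = 3.2308 km/s

3.2308 km/s


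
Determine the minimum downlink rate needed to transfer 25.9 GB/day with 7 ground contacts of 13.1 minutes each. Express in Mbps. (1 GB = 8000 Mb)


total contact time = 7 * 13.1 * 60 = 5502.0000 s
data = 25.9 GB = 207200.0000 Mb
rate = 207200.0000 / 5502.0000 = 37.6590 Mbps

37.6590 Mbps


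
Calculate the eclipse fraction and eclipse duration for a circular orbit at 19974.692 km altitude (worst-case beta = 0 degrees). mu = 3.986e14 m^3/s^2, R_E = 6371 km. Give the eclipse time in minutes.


r = 26345.6920 km
T = 709.2909 min
Eclipse fraction = arcsin(R_E/r)/pi = arcsin(6371.0000/26345.6920)/pi
= arcsin(0.2418232)/pi = 0.07774541
Eclipse duration = 0.07774541 * 709.2909 = 55.1441 min

55.1441 minutes


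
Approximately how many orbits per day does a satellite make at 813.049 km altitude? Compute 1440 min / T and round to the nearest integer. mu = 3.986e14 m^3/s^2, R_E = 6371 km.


r = 7.184049e+06 m
T = 2*pi*sqrt(r^3/mu) = 6059.8957 s = 100.9983 min
revs/day = 1440 / 100.9983 = 14.2577
Rounded: 14 revolutions per day

14 revolutions per day


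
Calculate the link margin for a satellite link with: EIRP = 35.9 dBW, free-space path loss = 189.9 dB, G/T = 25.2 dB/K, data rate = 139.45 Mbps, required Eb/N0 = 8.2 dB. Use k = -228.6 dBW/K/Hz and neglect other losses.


C/N0 = EIRP - FSPL + G/T - k = 35.9 - 189.9 + 25.2 - (-228.6)
C/N0 = 99.8000 dB-Hz
R_b = 139.45 Mbps = 1.3945e+08 bps -> 10*log10(R_b) = 81.4442 dB-Hz
Eb/N0 = C/N0 - 10*log10(R_b) = 99.8000 - 81.4442 = 18.3558 dB
Margin = Eb/N0 - Eb/N0_req = 18.3558 - 8.2 = 10.1558 dB (link closes)

10.1558 dB


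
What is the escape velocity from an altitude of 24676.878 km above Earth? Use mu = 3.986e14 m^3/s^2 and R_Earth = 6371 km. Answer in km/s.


r = 6371.0 + 24676.878 = 31047.8780 km = 3.1047878e+07 m
v_esc = sqrt(2*mu/r) = sqrt(2*3.986e14 / 3.1047878e+07)
v_esc = 5067.1958 m/s = 5.0672 km/s

5.0672 km/s


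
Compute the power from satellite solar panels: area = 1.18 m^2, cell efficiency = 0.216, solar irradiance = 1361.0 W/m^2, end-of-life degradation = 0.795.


P = area * eta * S * degradation
P = 1.18 * 0.216 * 1361.0 * 0.795
P = 275.7789 W

275.7789 W


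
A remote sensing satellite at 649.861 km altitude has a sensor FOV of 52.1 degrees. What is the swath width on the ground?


FOV = 52.1 deg = 0.9093165 rad
swath = 2 * alt * tan(FOV/2) = 2 * 649.861 * tan(0.4546583)
swath = 2 * 649.861 * 0.4888133
swath = 635.3214 km

635.3214 km


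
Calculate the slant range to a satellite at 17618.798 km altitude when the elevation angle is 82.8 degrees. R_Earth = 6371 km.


h = 17618.798 km, el = 82.8 deg
d = -R_E*sin(el) + sqrt((R_E*sin(el))^2 + 2*R_E*h + h^2)
d = -6371.0000*sin(1.4451) + sqrt((6371.0000*0.9921147)^2 + 2*6371.0000*17618.798 + 17618.798^2)
d = 17655.7426 km

17655.7426 km


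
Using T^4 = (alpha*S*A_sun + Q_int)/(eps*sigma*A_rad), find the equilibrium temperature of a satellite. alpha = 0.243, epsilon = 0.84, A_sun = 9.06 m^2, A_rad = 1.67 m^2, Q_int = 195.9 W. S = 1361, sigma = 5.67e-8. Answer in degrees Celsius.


Numerator = alpha*S*A_sun + Q_int = 0.243*1361*9.06 + 195.9 = 3192.2504 W
Denominator = eps*sigma*A_rad = 0.84*5.67e-8*1.67 = 7.953876e-08 W/K^4
T^4 = 4.0134525e+10 K^4
T = 447.5891 K = 174.4391 C

174.4391 degrees Celsius


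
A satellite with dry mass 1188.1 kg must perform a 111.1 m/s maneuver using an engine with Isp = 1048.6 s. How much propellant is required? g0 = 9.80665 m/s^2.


ve = Isp * g0 = 1048.6 * 9.80665 = 10283.253190 m/s
mass ratio = exp(dv/ve) = exp(111.1/10283.253190) = 1.01086255
m_prop = m_dry * (mr - 1) = 1188.1 * (1.01086255 - 1)
m_prop = 12.9058 kg

12.9058 kg


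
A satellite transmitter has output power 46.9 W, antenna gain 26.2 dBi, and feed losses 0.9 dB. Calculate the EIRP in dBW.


Pt = 46.9 W = 16.7117 dBW
EIRP = Pt_dBW + Gt - losses = 16.7117 + 26.2 - 0.9 = 42.0117 dBW

42.0117 dBW


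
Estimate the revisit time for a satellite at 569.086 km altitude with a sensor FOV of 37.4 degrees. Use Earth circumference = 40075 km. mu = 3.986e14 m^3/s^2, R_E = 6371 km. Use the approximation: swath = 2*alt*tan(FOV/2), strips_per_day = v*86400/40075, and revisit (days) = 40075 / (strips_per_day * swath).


swath = 2*569.086*tan(0.3263766) = 385.2500 km
v = sqrt(mu/r) = 7578.5518 m/s = 7.5786 km/s
strips/day = v*86400/40075 = 7.5786*86400/40075 = 16.3390
coverage/day = strips * swath = 16.3390 * 385.2500 = 6294.6131 km
revisit = 40075 / 6294.6131 = 6.3666 days

6.3666 days


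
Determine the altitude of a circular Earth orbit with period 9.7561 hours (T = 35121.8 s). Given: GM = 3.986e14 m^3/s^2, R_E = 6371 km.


T = 35121.8 s
r = (mu*T^2/(4*pi^2))^(1/3) = (3.986e14 * 35121.8^2 / (4*pi^2))^(1/3)
r = 2.3179836e+07 m = 23179.8362 km
alt = r - R_E = 23179.8362 - 6371 = 16808.8362 km

16808.8362 km


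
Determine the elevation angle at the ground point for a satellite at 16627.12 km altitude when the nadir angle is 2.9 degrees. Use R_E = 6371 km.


r = R_E + alt = 22998.1200 km
Law of sines in the satellite / Earth-center / ground-point triangle:
  sin(nadir)/R_E = sin(90 + el)/r  =>  cos(el) = (r/R_E)*sin(nadir)
cos(el) = (22998.1200 / 6371.0000) * sin(2.9 deg) = 0.1826311
el = arccos(0.1826311) = 79.4770 deg
(Earth-central angle = 90 - nadir - el = 7.6230 deg)

79.4770 degrees


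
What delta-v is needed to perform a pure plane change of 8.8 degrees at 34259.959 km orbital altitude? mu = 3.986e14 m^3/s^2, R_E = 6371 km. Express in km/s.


r = 40630.9590 km = 4.0630959e+07 m
V = sqrt(mu/r) = 3132.1324 m/s
di = 8.8 deg = 0.153589 rad
dV = 2*V*sin(di/2) = 2*3132.1324*sin(0.07679449)
dV = 480.5883 m/s = 0.4805883 km/s

0.4806 km/s


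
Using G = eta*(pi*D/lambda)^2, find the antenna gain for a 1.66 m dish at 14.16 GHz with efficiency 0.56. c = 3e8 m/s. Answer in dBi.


lambda = c/f = 3e8 / 1.416e+10 = 0.02118644 m
G = eta*(pi*D/lambda)^2 = 0.56*(pi*1.66/0.02118644)^2
G = 33930.3192 (linear)
G = 10*log10(33930.3192) = 45.3059 dBi

45.3059 dBi


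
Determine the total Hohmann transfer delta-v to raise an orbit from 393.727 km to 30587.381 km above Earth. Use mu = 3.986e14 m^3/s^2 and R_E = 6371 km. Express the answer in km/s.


r1 = 6764.7270 km = 6.764727e+06 m
r2 = 36958.3810 km = 3.6958381e+07 m
dv1 = sqrt(mu/r1)*(sqrt(2*r2/(r1+r2)) - 1) = 2304.5137 m/s
dv2 = sqrt(mu/r2)*(1 - sqrt(2*r1/(r1+r2))) = 1457.2439 m/s
total dv = |dv1| + |dv2| = 2304.5137 + 1457.2439 = 3761.7575 m/s = 3.7618 km/s

3.7618 km/s


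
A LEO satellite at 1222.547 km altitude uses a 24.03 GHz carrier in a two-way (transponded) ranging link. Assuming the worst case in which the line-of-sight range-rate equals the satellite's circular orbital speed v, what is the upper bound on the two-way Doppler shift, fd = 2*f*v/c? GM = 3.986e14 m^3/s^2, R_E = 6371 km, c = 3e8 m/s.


r = 7.593547e+06 m
v = sqrt(mu/r) = 7245.1320 m/s (worst-case radial velocity)
f = 24.03 GHz = 2.403e+10 Hz
fd = 2*f*v/c = 2*2.403e+10*7245.1320/3.0e+08
fd = 1.1606702e+06 Hz

1.1607e+06 Hz


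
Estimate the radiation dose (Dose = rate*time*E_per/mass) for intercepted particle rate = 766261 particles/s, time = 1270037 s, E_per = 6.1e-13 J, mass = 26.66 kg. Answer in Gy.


Total energy deposited = rate * time * E_per
  = 766261 * 1270037 * 6.1e-13 = 0.5936397 J
Dose = E_total / mass = 0.5936397 / 26.66
Dose = 0.02226706 Gy

0.0223 Gy


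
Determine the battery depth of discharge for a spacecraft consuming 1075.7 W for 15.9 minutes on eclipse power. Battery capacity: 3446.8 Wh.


E_used = P * t / 60 = 1075.7 * 15.9 / 60 = 285.0605 Wh
DOD = E_used / E_total * 100 = 285.0605 / 3446.8 * 100
DOD = 8.2703 %

8.2703 %


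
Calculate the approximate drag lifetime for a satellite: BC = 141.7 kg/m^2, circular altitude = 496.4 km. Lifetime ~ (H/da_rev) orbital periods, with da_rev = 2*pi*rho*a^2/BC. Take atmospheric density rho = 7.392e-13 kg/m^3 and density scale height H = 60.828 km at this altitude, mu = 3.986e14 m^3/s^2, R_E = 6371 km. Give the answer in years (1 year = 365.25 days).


a = R_E + alt = 6867.4000 km = 6.8674e+06 m
da_rev = 2*pi*rho*a^2/BC = 2*pi*7.392e-13*(6.8674e+06)^2/141.7 = 1.545812 m per revolution
N = H/da_rev = 60828.0000 m / 1.545812 m = 39350.1935 revolutions
P = 2*pi*sqrt(a^3/mu) = 5663.6934 s
lifetime = N*P = 39350.1935 * 5663.6934 = 2.2286743e+08 s = 2579.4842 days
years = 2579.4842 / 365.25 = 7.0622 years

7.0622 years


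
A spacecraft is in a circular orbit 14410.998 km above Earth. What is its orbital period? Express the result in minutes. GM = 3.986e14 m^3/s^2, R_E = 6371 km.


r = 20781.9980 km = 2.0781998e+07 m
T = 2*pi*sqrt(r^3/mu) = 2*pi*sqrt(8.9755671e+21 / 3.986e14)
T = 29815.5050 s = 496.9251 min

496.9251 minutes


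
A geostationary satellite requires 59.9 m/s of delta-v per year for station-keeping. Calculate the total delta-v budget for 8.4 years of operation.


dV = rate * years = 59.9 * 8.4
dV = 503.1600 m/s

503.1600 m/s


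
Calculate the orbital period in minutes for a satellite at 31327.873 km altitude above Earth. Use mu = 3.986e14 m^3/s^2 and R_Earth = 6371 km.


r = 37698.8730 km = 3.7698873e+07 m
T = 2*pi*sqrt(r^3/mu) = 2*pi*sqrt(5.3577828e+22 / 3.986e14)
T = 72845.6750 s = 1214.0946 min

1214.0946 minutes


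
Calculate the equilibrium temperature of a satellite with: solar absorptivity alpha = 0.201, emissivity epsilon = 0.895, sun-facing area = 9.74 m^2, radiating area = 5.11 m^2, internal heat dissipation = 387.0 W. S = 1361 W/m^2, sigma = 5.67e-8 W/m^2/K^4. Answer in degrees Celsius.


Numerator = alpha*S*A_sun + Q_int = 0.201*1361*9.74 + 387.0 = 3051.4841 W
Denominator = eps*sigma*A_rad = 0.895*5.67e-8*5.11 = 2.5931462e-07 W/K^4
T^4 = 1.1767498e+10 K^4
T = 329.3601 K = 56.2101 C

56.2101 degrees Celsius


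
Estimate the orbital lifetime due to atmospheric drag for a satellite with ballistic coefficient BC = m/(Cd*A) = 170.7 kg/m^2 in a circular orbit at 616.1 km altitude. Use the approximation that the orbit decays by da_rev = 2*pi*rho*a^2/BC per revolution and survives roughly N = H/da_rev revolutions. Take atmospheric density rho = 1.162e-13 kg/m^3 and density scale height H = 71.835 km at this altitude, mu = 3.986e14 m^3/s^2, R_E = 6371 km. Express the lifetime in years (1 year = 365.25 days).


a = R_E + alt = 6987.1000 km = 6.9871e+06 m
da_rev = 2*pi*rho*a^2/BC = 2*pi*1.162e-13*(6.9871e+06)^2/170.7 = 0.208807644 m per revolution
N = H/da_rev = 71835.0000 m / 0.208807644 m = 344024.7618 revolutions
P = 2*pi*sqrt(a^3/mu) = 5812.4156 s
lifetime = N*P = 344024.7618 * 5812.4156 = 1.9996149e+09 s = 23143.6909 days
years = 23143.6909 / 365.25 = 63.3640 years

63.3640 years


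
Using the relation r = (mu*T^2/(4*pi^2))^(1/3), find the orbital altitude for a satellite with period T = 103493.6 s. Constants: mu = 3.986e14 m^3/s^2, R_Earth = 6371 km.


T = 103493.6 s
r = (mu*T^2/(4*pi^2))^(1/3) = (3.986e14 * 103493.6^2 / (4*pi^2))^(1/3)
r = 4.7643265e+07 m = 47643.2649 km
alt = r - R_E = 47643.2649 - 6371 = 41272.2649 km

41272.2649 km


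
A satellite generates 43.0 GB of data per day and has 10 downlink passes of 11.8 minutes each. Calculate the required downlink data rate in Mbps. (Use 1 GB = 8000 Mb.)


total contact time = 10 * 11.8 * 60 = 7080.0000 s
data = 43.0 GB = 344000.0000 Mb
rate = 344000.0000 / 7080.0000 = 48.5876 Mbps

48.5876 Mbps


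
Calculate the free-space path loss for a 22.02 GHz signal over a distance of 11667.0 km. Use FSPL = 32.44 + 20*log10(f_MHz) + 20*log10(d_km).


f = 22.02 GHz = 22020.0000 MHz
d = 11667.0 km
FSPL = 32.44 + 20*log10(22020.0000) + 20*log10(11667.0)
FSPL = 32.44 + 86.8563 + 81.3392
FSPL = 200.6355 dB

200.6355 dB


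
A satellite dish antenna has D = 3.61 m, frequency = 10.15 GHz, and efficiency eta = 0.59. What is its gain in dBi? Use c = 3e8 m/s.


lambda = c/f = 3e8 / 1.015e+10 = 0.02955665 m
G = eta*(pi*D/lambda)^2 = 0.59*(pi*3.61/0.02955665)^2
G = 86867.1826 (linear)
G = 10*log10(86867.1826) = 49.3886 dBi

49.3886 dBi


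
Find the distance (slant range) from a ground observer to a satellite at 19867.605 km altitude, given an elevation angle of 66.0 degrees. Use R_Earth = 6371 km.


h = 19867.605 km, el = 66.0 deg
d = -R_E*sin(el) + sqrt((R_E*sin(el))^2 + 2*R_E*h + h^2)
d = -6371.0000*sin(1.1519) + sqrt((6371.0000*0.9135455)^2 + 2*6371.0000*19867.605 + 19867.605^2)
d = 20290.1343 km

20290.1343 km


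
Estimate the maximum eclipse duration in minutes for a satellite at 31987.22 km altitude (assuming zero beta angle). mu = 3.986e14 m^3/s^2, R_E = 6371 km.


r = 38358.2200 km
T = 1246.0849 min
Eclipse fraction = arcsin(R_E/r)/pi = arcsin(6371.0000/38358.2200)/pi
= arcsin(0.1660922)/pi = 0.05311493
Eclipse duration = 0.05311493 * 1246.0849 = 66.1857 min

66.1857 minutes


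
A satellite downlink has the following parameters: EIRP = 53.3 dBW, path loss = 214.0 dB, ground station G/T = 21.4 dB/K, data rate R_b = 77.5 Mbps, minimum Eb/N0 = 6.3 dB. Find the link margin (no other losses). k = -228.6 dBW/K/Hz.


C/N0 = EIRP - FSPL + G/T - k = 53.3 - 214.0 + 21.4 - (-228.6)
C/N0 = 89.3000 dB-Hz
R_b = 77.5 Mbps = 7.75e+07 bps -> 10*log10(R_b) = 78.8930 dB-Hz
Eb/N0 = C/N0 - 10*log10(R_b) = 89.3000 - 78.8930 = 10.4070 dB
Margin = Eb/N0 - Eb/N0_req = 10.4070 - 6.3 = 4.1070 dB (link closes)

4.1070 dB


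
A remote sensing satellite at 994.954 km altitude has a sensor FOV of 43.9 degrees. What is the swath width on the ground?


FOV = 43.9 deg = 0.7661995 rad
swath = 2 * alt * tan(FOV/2) = 2 * 994.954 * tan(0.3830998)
swath = 2 * 994.954 * 0.4030115
swath = 801.9557 km

801.9557 km


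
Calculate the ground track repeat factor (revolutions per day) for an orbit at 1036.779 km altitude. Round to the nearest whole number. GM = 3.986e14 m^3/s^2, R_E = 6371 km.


r = 7.407779e+06 m
T = 2*pi*sqrt(r^3/mu) = 6345.1698 s = 105.7528 min
revs/day = 1440 / 105.7528 = 13.6167
Rounded: 14 revolutions per day

14 revolutions per day


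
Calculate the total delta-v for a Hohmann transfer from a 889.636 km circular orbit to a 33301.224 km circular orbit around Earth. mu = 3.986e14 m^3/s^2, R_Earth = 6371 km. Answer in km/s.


r1 = 7260.6360 km = 7.260636e+06 m
r2 = 39672.2240 km = 3.9672224e+07 m
dv1 = sqrt(mu/r1)*(sqrt(2*r2/(r1+r2)) - 1) = 2224.5060 m/s
dv2 = sqrt(mu/r2)*(1 - sqrt(2*r1/(r1+r2))) = 1406.6029 m/s
total dv = |dv1| + |dv2| = 2224.5060 + 1406.6029 = 3631.1089 m/s = 3.6311 km/s

3.6311 km/s


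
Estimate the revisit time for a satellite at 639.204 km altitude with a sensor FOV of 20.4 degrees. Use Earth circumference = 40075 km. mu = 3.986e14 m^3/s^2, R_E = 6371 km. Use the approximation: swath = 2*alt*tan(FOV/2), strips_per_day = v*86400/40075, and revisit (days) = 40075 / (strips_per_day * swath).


swath = 2*639.204*tan(0.1780236) = 230.0219 km
v = sqrt(mu/r) = 7540.5551 m/s = 7.5406 km/s
strips/day = v*86400/40075 = 7.5406*86400/40075 = 16.2571
coverage/day = strips * swath = 16.2571 * 230.0219 = 3739.4930 km
revisit = 40075 / 3739.4930 = 10.7167 days

10.7167 days


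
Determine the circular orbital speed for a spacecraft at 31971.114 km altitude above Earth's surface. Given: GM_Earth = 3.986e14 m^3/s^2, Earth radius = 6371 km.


r = R_E + alt = 6371.0 + 31971.114 = 38342.1140 km = 3.8342114e+07 m
v = sqrt(mu/r) = sqrt(3.986e14 / 3.8342114e+07) = 3224.2642 m/s = 3.2243 km/s

3.2243 km/s


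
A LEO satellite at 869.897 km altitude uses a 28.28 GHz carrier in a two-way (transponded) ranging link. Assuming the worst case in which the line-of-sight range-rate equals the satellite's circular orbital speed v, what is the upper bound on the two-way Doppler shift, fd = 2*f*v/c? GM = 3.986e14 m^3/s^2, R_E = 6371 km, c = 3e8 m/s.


r = 7.240897e+06 m
v = sqrt(mu/r) = 7419.4628 m/s (worst-case radial velocity)
f = 28.28 GHz = 2.828e+10 Hz
fd = 2*f*v/c = 2*2.828e+10*7419.4628/3.0e+08
fd = 1.3988161e+06 Hz

1.3988e+06 Hz


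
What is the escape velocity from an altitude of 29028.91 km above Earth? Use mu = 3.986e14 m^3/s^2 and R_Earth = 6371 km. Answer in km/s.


r = 6371.0 + 29028.91 = 35399.9100 km = 3.539991e+07 m
v_esc = sqrt(2*mu/r) = sqrt(2*3.986e14 / 3.539991e+07)
v_esc = 4745.5064 m/s = 4.7455 km/s

4.7455 km/s


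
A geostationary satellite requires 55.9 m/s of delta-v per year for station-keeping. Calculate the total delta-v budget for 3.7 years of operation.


dV = rate * years = 55.9 * 3.7
dV = 206.8300 m/s

206.8300 m/s


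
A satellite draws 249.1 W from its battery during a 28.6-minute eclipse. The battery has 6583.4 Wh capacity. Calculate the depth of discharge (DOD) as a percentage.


E_used = P * t / 60 = 249.1 * 28.6 / 60 = 118.7377 Wh
DOD = E_used / E_total * 100 = 118.7377 / 6583.4 * 100
DOD = 1.8036 %

1.8036 %


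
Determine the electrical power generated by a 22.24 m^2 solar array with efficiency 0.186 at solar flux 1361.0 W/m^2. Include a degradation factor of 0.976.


P = area * eta * S * degradation
P = 22.24 * 0.186 * 1361.0 * 0.976
P = 5494.8478 W

5494.8478 W


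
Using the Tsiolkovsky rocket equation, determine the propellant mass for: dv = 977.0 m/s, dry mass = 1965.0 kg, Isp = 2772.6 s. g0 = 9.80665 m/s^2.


ve = Isp * g0 = 2772.6 * 9.80665 = 27189.917790 m/s
mass ratio = exp(dv/ve) = exp(977.0/27189.917790) = 1.03658581
m_prop = m_dry * (mr - 1) = 1965.0 * (1.03658581 - 1)
m_prop = 71.8911 kg

71.8911 kg


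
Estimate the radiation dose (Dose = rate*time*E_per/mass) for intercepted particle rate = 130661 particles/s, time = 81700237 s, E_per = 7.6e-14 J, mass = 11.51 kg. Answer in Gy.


Total energy deposited = rate * time * E_per
  = 130661 * 81700237 * 7.6e-14 = 0.8113026 J
Dose = E_total / mass = 0.8113026 / 11.51
Dose = 0.07048676 Gy

0.0705 Gy


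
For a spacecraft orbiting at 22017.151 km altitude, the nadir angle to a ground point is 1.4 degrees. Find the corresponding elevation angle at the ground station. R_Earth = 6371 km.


r = R_E + alt = 28388.1510 km
Law of sines in the satellite / Earth-center / ground-point triangle:
  sin(nadir)/R_E = sin(90 + el)/r  =>  cos(el) = (r/R_E)*sin(nadir)
cos(el) = (28388.1510 / 6371.0000) * sin(1.4 deg) = 0.1088659
el = arccos(0.1088659) = 83.7501 deg
(Earth-central angle = 90 - nadir - el = 4.8499 deg)

83.7501 degrees


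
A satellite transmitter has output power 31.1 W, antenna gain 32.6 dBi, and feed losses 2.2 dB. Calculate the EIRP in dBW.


Pt = 31.1 W = 14.9276 dBW
EIRP = Pt_dBW + Gt - losses = 14.9276 + 32.6 - 2.2 = 45.3276 dBW

45.3276 dBW


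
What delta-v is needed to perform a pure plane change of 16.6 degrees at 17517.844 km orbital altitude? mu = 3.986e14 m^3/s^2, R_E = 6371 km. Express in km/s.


r = 23888.8440 km = 2.3888844e+07 m
V = sqrt(mu/r) = 4084.8027 m/s
di = 16.6 deg = 0.2897247 rad
dV = 2*V*sin(di/2) = 2*4084.8027*sin(0.1448623)
dV = 1179.3332 m/s = 1.1793 km/s

1.1793 km/s


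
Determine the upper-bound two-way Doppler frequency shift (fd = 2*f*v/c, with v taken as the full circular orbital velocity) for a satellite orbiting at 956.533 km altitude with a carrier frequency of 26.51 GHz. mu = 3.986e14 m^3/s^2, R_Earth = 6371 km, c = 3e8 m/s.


r = 7.327533e+06 m
v = sqrt(mu/r) = 7375.4709 m/s (worst-case radial velocity)
f = 26.51 GHz = 2.651e+10 Hz
fd = 2*f*v/c = 2*2.651e+10*7375.4709/3.0e+08
fd = 1.3034916e+06 Hz

1.3035e+06 Hz


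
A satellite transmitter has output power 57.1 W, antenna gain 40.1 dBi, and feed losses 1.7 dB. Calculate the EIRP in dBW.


Pt = 57.1 W = 17.5664 dBW
EIRP = Pt_dBW + Gt - losses = 17.5664 + 40.1 - 1.7 = 55.9664 dBW

55.9664 dBW


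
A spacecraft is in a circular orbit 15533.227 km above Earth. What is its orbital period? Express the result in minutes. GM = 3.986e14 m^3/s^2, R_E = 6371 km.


r = 21904.2270 km = 2.1904227e+07 m
T = 2*pi*sqrt(r^3/mu) = 2*pi*sqrt(1.0509542e+22 / 3.986e14)
T = 32262.8789 s = 537.7146 min

537.7146 minutes


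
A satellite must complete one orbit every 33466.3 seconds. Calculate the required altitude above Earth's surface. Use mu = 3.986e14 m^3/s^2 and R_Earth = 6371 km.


T = 33466.3 s
r = (mu*T^2/(4*pi^2))^(1/3) = (3.986e14 * 33466.3^2 / (4*pi^2))^(1/3)
r = 2.2445588e+07 m = 22445.5879 km
alt = r - R_E = 22445.5879 - 6371 = 16074.5879 km

16074.5879 km


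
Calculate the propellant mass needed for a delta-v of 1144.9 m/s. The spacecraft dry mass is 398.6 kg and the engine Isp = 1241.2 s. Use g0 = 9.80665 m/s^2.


ve = Isp * g0 = 1241.2 * 9.80665 = 12172.013980 m/s
mass ratio = exp(dv/ve) = exp(1144.9/12172.013980) = 1.09862569
m_prop = m_dry * (mr - 1) = 398.6 * (1.09862569 - 1)
m_prop = 39.3122 kg

39.3122 kg


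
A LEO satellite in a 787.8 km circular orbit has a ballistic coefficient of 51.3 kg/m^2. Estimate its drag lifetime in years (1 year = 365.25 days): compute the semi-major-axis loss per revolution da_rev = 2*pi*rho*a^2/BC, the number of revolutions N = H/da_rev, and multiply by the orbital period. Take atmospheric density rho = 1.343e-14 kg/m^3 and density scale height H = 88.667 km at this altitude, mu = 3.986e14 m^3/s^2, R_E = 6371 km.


a = R_E + alt = 7158.8000 km = 7.1588e+06 m
da_rev = 2*pi*rho*a^2/BC = 2*pi*1.343e-14*(7.1588e+06)^2/51.3 = 0.0842983307 m per revolution
N = H/da_rev = 88667.0000 m / 0.0842983307 m = 1.0518239e+06 revolutions
P = 2*pi*sqrt(a^3/mu) = 6027.9767 s
lifetime = N*P = 1.0518239e+06 * 6027.9767 = 6.34037e+09 s = 73383.9125 days
years = 73383.9125 / 365.25 = 200.9142 years

200.9142 years


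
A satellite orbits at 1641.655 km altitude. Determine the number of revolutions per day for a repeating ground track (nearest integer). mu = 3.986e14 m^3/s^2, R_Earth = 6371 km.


r = 8.012655e+06 m
T = 2*pi*sqrt(r^3/mu) = 7137.9892 s = 118.9665 min
revs/day = 1440 / 118.9665 = 12.1042
Rounded: 12 revolutions per day

12 revolutions per day


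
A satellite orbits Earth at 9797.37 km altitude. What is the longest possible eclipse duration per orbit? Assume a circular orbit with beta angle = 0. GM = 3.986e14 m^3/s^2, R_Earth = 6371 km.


r = 16168.3700 km
T = 341.0039 min
Eclipse fraction = arcsin(R_E/r)/pi = arcsin(6371.0000/16168.3700)/pi
= arcsin(0.394041)/pi = 0.1289232
Eclipse duration = 0.1289232 * 341.0039 = 43.9633 min

43.9633 minutes


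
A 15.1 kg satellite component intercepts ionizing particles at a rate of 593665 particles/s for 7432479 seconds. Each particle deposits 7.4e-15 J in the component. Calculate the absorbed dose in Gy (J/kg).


Total energy deposited = rate * time * E_per
  = 593665 * 7432479 * 7.4e-15 = 0.03265178 J
Dose = E_total / mass = 0.03265178 / 15.1
Dose = 0.00216237 Gy

0.0022 Gy


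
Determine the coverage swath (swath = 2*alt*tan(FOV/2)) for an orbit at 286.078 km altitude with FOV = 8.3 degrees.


FOV = 8.3 deg = 0.1448623 rad
swath = 2 * alt * tan(FOV/2) = 2 * 286.078 * tan(0.07243116)
swath = 2 * 286.078 * 0.07255809
swath = 41.5145 km

41.5145 km


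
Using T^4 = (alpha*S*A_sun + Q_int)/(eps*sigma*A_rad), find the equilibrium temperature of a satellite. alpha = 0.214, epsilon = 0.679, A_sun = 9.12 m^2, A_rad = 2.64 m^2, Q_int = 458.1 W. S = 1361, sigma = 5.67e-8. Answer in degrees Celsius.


Numerator = alpha*S*A_sun + Q_int = 0.214*1361*9.12 + 458.1 = 3114.3365 W
Denominator = eps*sigma*A_rad = 0.679*5.67e-8*2.64 = 1.0163815e-07 W/K^4
T^4 = 3.0641412e+10 K^4
T = 418.3860 K = 145.2360 C

145.2360 degrees Celsius


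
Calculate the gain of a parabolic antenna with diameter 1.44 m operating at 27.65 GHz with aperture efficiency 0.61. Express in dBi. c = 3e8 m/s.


lambda = c/f = 3e8 / 2.765e+10 = 0.01084991 m
G = eta*(pi*D/lambda)^2 = 0.61*(pi*1.44/0.01084991)^2
G = 106047.9619 (linear)
G = 10*log10(106047.9619) = 50.2550 dBi

50.2550 dBi


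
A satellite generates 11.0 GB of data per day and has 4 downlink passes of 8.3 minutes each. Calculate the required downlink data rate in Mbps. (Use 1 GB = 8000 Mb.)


total contact time = 4 * 8.3 * 60 = 1992.0000 s
data = 11.0 GB = 88000.0000 Mb
rate = 88000.0000 / 1992.0000 = 44.1767 Mbps

44.1767 Mbps


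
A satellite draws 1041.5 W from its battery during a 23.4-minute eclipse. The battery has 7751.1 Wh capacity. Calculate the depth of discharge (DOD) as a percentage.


E_used = P * t / 60 = 1041.5 * 23.4 / 60 = 406.1850 Wh
DOD = E_used / E_total * 100 = 406.1850 / 7751.1 * 100
DOD = 5.2404 %

5.2404 %


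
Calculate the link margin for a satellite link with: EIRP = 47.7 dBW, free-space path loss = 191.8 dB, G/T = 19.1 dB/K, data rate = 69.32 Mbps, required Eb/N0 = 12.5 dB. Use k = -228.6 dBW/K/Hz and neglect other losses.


C/N0 = EIRP - FSPL + G/T - k = 47.7 - 191.8 + 19.1 - (-228.6)
C/N0 = 103.6000 dB-Hz
R_b = 69.32 Mbps = 6.932e+07 bps -> 10*log10(R_b) = 78.4086 dB-Hz
Eb/N0 = C/N0 - 10*log10(R_b) = 103.6000 - 78.4086 = 25.1914 dB
Margin = Eb/N0 - Eb/N0_req = 25.1914 - 12.5 = 12.6914 dB (link closes)

12.6914 dB


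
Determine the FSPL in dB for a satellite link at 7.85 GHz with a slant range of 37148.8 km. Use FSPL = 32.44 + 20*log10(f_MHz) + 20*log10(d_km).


f = 7.85 GHz = 7850.0000 MHz
d = 37148.8 km
FSPL = 32.44 + 20*log10(7850.0000) + 20*log10(37148.8)
FSPL = 32.44 + 77.8974 + 91.3989
FSPL = 201.7363 dB

201.7363 dB


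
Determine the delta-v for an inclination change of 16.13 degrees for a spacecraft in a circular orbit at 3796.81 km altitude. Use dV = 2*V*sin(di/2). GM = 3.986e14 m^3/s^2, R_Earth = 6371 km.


r = 10167.8100 km = 1.016781e+07 m
V = sqrt(mu/r) = 6261.1619 m/s
di = 16.13 deg = 0.2815216 rad
dV = 2*V*sin(di/2) = 2*6261.1619*sin(0.1407608)
dV = 1756.8374 m/s = 1.7568 km/s

1.7568 km/s


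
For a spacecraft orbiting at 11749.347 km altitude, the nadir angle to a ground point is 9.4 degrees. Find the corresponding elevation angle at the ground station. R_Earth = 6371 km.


r = R_E + alt = 18120.3470 km
Law of sines in the satellite / Earth-center / ground-point triangle:
  sin(nadir)/R_E = sin(90 + el)/r  =>  cos(el) = (r/R_E)*sin(nadir)
cos(el) = (18120.3470 / 6371.0000) * sin(9.4 deg) = 0.4645304
el = arccos(0.4645304) = 62.3202 deg
(Earth-central angle = 90 - nadir - el = 18.2798 deg)

62.3202 degrees


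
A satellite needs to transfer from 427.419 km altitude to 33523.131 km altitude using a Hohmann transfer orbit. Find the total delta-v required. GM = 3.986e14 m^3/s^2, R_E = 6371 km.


r1 = 6798.4190 km = 6.798419e+06 m
r2 = 39894.1310 km = 3.9894131e+07 m
dv1 = sqrt(mu/r1)*(sqrt(2*r2/(r1+r2)) - 1) = 2352.3476 m/s
dv2 = sqrt(mu/r2)*(1 - sqrt(2*r1/(r1+r2))) = 1455.1985 m/s
total dv = |dv1| + |dv2| = 2352.3476 + 1455.1985 = 3807.5461 m/s = 3.8075 km/s

3.8075 km/s


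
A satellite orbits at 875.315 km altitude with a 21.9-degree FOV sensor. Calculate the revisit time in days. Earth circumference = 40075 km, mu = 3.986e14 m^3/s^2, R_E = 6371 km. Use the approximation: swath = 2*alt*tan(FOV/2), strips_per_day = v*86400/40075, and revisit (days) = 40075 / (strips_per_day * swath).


swath = 2*875.315*tan(0.1911136) = 338.7028 km
v = sqrt(mu/r) = 7416.6886 m/s = 7.4167 km/s
strips/day = v*86400/40075 = 7.4167*86400/40075 = 15.9901
coverage/day = strips * swath = 15.9901 * 338.7028 = 5415.8806 km
revisit = 40075 / 5415.8806 = 7.3995 days

7.3995 days


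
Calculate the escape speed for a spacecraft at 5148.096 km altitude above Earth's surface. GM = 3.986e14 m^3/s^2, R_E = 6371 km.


r = 6371.0 + 5148.096 = 11519.0960 km = 1.1519096e+07 m
v_esc = sqrt(2*mu/r) = sqrt(2*3.986e14 / 1.1519096e+07)
v_esc = 8319.0636 m/s = 8.3191 km/s

8.3191 km/s


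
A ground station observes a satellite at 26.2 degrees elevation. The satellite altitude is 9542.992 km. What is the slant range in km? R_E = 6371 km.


h = 9542.992 km, el = 26.2 deg
d = -R_E*sin(el) + sqrt((R_E*sin(el))^2 + 2*R_E*h + h^2)
d = -6371.0000*sin(0.4572763) + sqrt((6371.0000*0.4415059)^2 + 2*6371.0000*9542.992 + 9542.992^2)
d = 12039.0191 km

12039.0191 km


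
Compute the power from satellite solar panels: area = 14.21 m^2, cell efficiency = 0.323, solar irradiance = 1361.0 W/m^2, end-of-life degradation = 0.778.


P = area * eta * S * degradation
P = 14.21 * 0.323 * 1361.0 * 0.778
P = 4859.9782 W

4859.9782 W


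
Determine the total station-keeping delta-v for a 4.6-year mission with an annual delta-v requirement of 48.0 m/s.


dV = rate * years = 48.0 * 4.6
dV = 220.8000 m/s

220.8000 m/s


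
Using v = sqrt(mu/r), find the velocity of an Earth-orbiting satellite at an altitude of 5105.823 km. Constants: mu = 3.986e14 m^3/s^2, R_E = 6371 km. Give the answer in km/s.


r = R_E + alt = 6371.0 + 5105.823 = 11476.8230 km = 1.1476823e+07 m
v = sqrt(mu/r) = sqrt(3.986e14 / 1.1476823e+07) = 5893.2899 m/s = 5.8933 km/s

5.8933 km/s


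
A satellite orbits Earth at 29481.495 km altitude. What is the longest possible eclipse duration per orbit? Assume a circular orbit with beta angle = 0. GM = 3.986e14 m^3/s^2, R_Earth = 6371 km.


r = 35852.4950 km
T = 1126.0017 min
Eclipse fraction = arcsin(R_E/r)/pi = arcsin(6371.0000/35852.4950)/pi
= arcsin(0.1777003)/pi = 0.05686577
Eclipse duration = 0.05686577 * 1126.0017 = 64.0310 min

64.0310 minutes


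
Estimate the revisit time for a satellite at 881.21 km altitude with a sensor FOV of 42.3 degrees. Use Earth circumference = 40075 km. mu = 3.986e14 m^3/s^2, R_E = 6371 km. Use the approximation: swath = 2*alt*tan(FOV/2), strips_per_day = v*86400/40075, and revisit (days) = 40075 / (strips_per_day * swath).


swath = 2*881.21*tan(0.3691371) = 681.8289 km
v = sqrt(mu/r) = 7413.6736 m/s = 7.4137 km/s
strips/day = v*86400/40075 = 7.4137*86400/40075 = 15.9836
coverage/day = strips * swath = 15.9836 * 681.8289 = 10898.0567 km
revisit = 40075 / 10898.0567 = 3.6773 days

3.6773 days
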